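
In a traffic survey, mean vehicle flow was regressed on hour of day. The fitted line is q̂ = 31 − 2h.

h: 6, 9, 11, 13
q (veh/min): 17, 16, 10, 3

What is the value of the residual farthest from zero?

r = 3

h=6: q̂ = 31 − 2·6 = 19; r = 17 − 19 = -2
h=9: q̂ = 31 − 2·9 = 13; r = 16 − 13 = 3
h=11: q̂ = 31 − 2·11 = 9; r = 10 − 9 = 1
h=13: q̂ = 31 − 2·13 = 5; r = 3 − 5 = -2
Largest |r| is 3 at h = 9, residual 3.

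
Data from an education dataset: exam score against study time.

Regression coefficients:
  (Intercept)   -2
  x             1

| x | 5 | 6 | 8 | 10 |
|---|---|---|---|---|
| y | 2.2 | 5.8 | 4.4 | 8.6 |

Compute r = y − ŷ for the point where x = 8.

r = -1.6

ŷ = -2 + 8 = 6
r = 4.4 − 6 = -1.6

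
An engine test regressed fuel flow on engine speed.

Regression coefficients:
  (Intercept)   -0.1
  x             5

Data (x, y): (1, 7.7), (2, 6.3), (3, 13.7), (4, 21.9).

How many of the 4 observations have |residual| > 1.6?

x=1: ŷ = -0.1 + 5·1 = 4.9; r = 7.7 − 4.9 = 2.8
x=2: ŷ = -0.1 + 5·2 = 9.9; r = 6.3 − 9.9 = -3.6
x=3: ŷ = -0.1 + 5·3 = 14.9; r = 13.7 − 14.9 = -1.2
x=4: ŷ = -0.1 + 5·4 = 19.9; r = 21.9 − 19.9 = 2
|r| > 1.6: x=1 (|r|=2.8), x=2 (|r|=3.6), x=4 (|r|=2) → 3

3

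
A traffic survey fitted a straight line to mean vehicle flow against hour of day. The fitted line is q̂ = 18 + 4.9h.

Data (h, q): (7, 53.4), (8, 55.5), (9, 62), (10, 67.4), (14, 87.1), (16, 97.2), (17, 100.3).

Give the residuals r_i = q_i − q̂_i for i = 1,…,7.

1.1, -1.7, -0.1, 0.4, 0.5, 0.8, -1

h=7: q̂ = 18 + 4.9·7 = 52.3; r = 53.4 − 52.3 = 1.1
h=8: q̂ = 18 + 4.9·8 = 57.2; r = 55.5 − 57.2 = -1.7
h=9: q̂ = 18 + 4.9·9 = 62.1; r = 62 − 62.1 = -0.1
h=10: q̂ = 18 + 4.9·10 = 67; r = 67.4 − 67 = 0.4
h=14: q̂ = 18 + 4.9·14 = 86.6; r = 87.1 − 86.6 = 0.5
h=16: q̂ = 18 + 4.9·16 = 96.4; r = 97.2 − 96.4 = 0.8
h=17: q̂ = 18 + 4.9·17 = 101.3; r = 100.3 − 101.3 = -1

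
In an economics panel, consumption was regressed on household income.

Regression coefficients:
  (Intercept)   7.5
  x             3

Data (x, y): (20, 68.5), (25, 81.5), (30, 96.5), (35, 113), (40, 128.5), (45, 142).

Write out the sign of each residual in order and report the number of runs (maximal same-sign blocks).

4 runs

x=20: ŷ = 7.5 + 3·20 = 67.5; e = 68.5 − 67.5 = 1
x=25: ŷ = 7.5 + 3·25 = 82.5; e = 81.5 − 82.5 = -1
x=30: ŷ = 7.5 + 3·30 = 97.5; e = 96.5 − 97.5 = -1
x=35: ŷ = 7.5 + 3·35 = 112.5; e = 113 − 112.5 = 0.5
x=40: ŷ = 7.5 + 3·40 = 127.5; e = 128.5 − 127.5 = 1
x=45: ŷ = 7.5 + 3·45 = 142.5; e = 142 − 142.5 = -0.5
Signs: + − − + + −
Runs: +×1, −×2, +×2, −×1 → 4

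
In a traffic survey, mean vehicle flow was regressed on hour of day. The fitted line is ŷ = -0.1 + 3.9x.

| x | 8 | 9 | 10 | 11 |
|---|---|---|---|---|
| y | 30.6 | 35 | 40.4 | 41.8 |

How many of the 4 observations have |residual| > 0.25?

3

x=8: ŷ = -0.1 + 3.9·8 = 31.1; e = 30.6 − 31.1 = -0.5
x=9: ŷ = -0.1 + 3.9·9 = 35; e = 35 − 35 = 0
x=10: ŷ = -0.1 + 3.9·10 = 38.9; e = 40.4 − 38.9 = 1.5
x=11: ŷ = -0.1 + 3.9·11 = 42.8; e = 41.8 − 42.8 = -1
|e| > 0.25: x=8 (|e|=0.5), x=10 (|e|=1.5), x=11 (|e|=1) → 3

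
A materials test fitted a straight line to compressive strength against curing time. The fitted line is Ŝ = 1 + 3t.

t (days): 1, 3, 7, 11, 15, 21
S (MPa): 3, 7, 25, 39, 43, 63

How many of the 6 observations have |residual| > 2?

t=1: Ŝ = 1 + 3·1 = 4; e = 3 − 4 = -1
t=3: Ŝ = 1 + 3·3 = 10; e = 7 − 10 = -3
t=7: Ŝ = 1 + 3·7 = 22; e = 25 − 22 = 3
t=11: Ŝ = 1 + 3·11 = 34; e = 39 − 34 = 5
t=15: Ŝ = 1 + 3·15 = 46; e = 43 − 46 = -3
t=21: Ŝ = 1 + 3·21 = 64; e = 63 − 64 = -1
|e| > 2: t=3 (|e|=3), t=7 (|e|=3), t=11 (|e|=5), t=15 (|e|=3) → 4

4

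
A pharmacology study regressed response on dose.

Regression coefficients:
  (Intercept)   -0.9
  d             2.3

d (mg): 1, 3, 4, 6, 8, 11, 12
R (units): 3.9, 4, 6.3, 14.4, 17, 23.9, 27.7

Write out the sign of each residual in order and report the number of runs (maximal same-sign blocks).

5 runs

d=1: ŷ = -0.9 + 2.3·1 = 1.4; e = 3.9 − 1.4 = 2.5
d=3: ŷ = -0.9 + 2.3·3 = 6; e = 4 − 6 = -2
d=4: ŷ = -0.9 + 2.3·4 = 8.3; e = 6.3 − 8.3 = -2
d=6: ŷ = -0.9 + 2.3·6 = 12.9; e = 14.4 − 12.9 = 1.5
d=8: ŷ = -0.9 + 2.3·8 = 17.5; e = 17 − 17.5 = -0.5
d=11: ŷ = -0.9 + 2.3·11 = 24.4; e = 23.9 − 24.4 = -0.5
d=12: ŷ = -0.9 + 2.3·12 = 26.7; e = 27.7 − 26.7 = 1
Signs: + − − + − − +
Runs: +×1, −×2, +×1, −×2, +×1 → 5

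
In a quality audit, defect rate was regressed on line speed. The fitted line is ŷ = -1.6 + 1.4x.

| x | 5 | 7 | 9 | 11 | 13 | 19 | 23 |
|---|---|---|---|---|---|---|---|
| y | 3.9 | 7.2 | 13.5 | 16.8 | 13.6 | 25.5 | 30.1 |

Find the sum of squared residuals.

SSE = 28

x=5: ŷ = -1.6 + 1.4·5 = 5.4; e = 3.9 − 5.4 = -1.5
x=7: ŷ = -1.6 + 1.4·7 = 8.2; e = 7.2 − 8.2 = -1
x=9: ŷ = -1.6 + 1.4·9 = 11; e = 13.5 − 11 = 2.5
x=11: ŷ = -1.6 + 1.4·11 = 13.8; e = 16.8 − 13.8 = 3
x=13: ŷ = -1.6 + 1.4·13 = 16.6; e = 13.6 − 16.6 = -3
x=19: ŷ = -1.6 + 1.4·19 = 25; e = 25.5 − 25 = 0.5
x=23: ŷ = -1.6 + 1.4·23 = 30.6; e = 30.1 − 30.6 = -0.5
SSE = 2.25 + 1 + 6.25 + 9 + 9 + 0.25 + 0.25 = 28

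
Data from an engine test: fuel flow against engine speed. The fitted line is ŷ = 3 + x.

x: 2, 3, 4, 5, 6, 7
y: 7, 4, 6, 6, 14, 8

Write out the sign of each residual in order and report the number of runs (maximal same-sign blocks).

4 runs

x=2: ŷ = 3 + 2 = 5; r = 7 − 5 = 2
x=3: ŷ = 3 + 3 = 6; r = 4 − 6 = -2
x=4: ŷ = 3 + 4 = 7; r = 6 − 7 = -1
x=5: ŷ = 3 + 5 = 8; r = 6 − 8 = -2
x=6: ŷ = 3 + 6 = 9; r = 14 − 9 = 5
x=7: ŷ = 3 + 7 = 10; r = 8 − 10 = -2
Signs: + − − − + −
Runs: +×1, −×3, +×1, −×1 → 4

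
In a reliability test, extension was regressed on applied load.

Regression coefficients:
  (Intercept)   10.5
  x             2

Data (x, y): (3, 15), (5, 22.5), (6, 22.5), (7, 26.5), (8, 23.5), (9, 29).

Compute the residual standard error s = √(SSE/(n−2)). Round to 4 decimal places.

x=3: ŷ = 10.5 + 2·3 = 16.5; e = 15 − 16.5 = -1.5
x=5: ŷ = 10.5 + 2·5 = 20.5; e = 22.5 − 20.5 = 2
x=6: ŷ = 10.5 + 2·6 = 22.5; e = 22.5 − 22.5 = 0
x=7: ŷ = 10.5 + 2·7 = 24.5; e = 26.5 − 24.5 = 2
x=8: ŷ = 10.5 + 2·8 = 26.5; e = 23.5 − 26.5 = -3
x=9: ŷ = 10.5 + 2·9 = 28.5; e = 29 − 28.5 = 0.5
SSE = 2.25 + 4 + 0 + 4 + 9 + 0.25 = 19.5
s = √(19.5/4) = √4.875 ≈ 2.2079

s = 2.2079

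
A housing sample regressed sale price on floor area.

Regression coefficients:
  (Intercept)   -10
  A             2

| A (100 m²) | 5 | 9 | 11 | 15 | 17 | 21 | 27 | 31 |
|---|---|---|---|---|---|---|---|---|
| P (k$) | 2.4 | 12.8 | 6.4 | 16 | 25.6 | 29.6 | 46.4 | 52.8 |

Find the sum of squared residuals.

SSE = 90.88

A=5: ŷ = -10 + 2·5 = 0; e = 2.4 − 0 = 2.4
A=9: ŷ = -10 + 2·9 = 8; e = 12.8 − 8 = 4.8
A=11: ŷ = -10 + 2·11 = 12; e = 6.4 − 12 = -5.6
A=15: ŷ = -10 + 2·15 = 20; e = 16 − 20 = -4
A=17: ŷ = -10 + 2·17 = 24; e = 25.6 − 24 = 1.6
A=21: ŷ = -10 + 2·21 = 32; e = 29.6 − 32 = -2.4
A=27: ŷ = -10 + 2·27 = 44; e = 46.4 − 44 = 2.4
A=31: ŷ = -10 + 2·31 = 52; e = 52.8 − 52 = 0.8
SSE = 5.76 + 23.04 + 31.36 + 16 + 2.56 + 5.76 + 5.76 + 0.64 = 90.88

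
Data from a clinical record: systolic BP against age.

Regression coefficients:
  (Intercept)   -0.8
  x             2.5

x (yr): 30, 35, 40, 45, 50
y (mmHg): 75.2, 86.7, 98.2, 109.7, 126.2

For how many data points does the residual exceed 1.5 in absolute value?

2

x=30: ŷ = -0.8 + 2.5·30 = 74.2; e = 75.2 − 74.2 = 1
x=35: ŷ = -0.8 + 2.5·35 = 86.7; e = 86.7 − 86.7 = 0
x=40: ŷ = -0.8 + 2.5·40 = 99.2; e = 98.2 − 99.2 = -1
x=45: ŷ = -0.8 + 2.5·45 = 111.7; e = 109.7 − 111.7 = -2
x=50: ŷ = -0.8 + 2.5·50 = 124.2; e = 126.2 − 124.2 = 2
|e| > 1.5: x=45 (|e|=2), x=50 (|e|=2) → 2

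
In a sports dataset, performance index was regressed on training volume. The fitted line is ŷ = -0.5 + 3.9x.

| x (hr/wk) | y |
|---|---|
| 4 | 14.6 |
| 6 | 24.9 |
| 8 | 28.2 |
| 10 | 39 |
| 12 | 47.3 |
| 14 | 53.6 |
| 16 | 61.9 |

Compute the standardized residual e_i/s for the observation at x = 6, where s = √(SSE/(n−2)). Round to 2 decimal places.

x=4: ŷ = -0.5 + 3.9·4 = 15.1; e = 14.6 − 15.1 = -0.5
x=6: ŷ = -0.5 + 3.9·6 = 22.9; e = 24.9 − 22.9 = 2
x=8: ŷ = -0.5 + 3.9·8 = 30.7; e = 28.2 − 30.7 = -2.5
x=10: ŷ = -0.5 + 3.9·10 = 38.5; e = 39 − 38.5 = 0.5
x=12: ŷ = -0.5 + 3.9·12 = 46.3; e = 47.3 − 46.3 = 1
x=14: ŷ = -0.5 + 3.9·14 = 54.1; e = 53.6 − 54.1 = -0.5
x=16: ŷ = -0.5 + 3.9·16 = 61.9; e = 61.9 − 61.9 = 0
SSE = 0.25 + 4 + 6.25 + 0.25 + 1 + 0.25 + 0 = 12
s = √(12/5) = 1.54919
e/s = 2 / 1.54919 = 1.29

1.29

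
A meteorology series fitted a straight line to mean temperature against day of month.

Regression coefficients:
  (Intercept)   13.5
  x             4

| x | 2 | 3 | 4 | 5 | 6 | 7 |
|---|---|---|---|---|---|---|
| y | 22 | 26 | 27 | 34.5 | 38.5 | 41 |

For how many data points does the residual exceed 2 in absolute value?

x=2: ŷ = 13.5 + 4·2 = 21.5; e = 22 − 21.5 = 0.5
x=3: ŷ = 13.5 + 4·3 = 25.5; e = 26 − 25.5 = 0.5
x=4: ŷ = 13.5 + 4·4 = 29.5; e = 27 − 29.5 = -2.5
x=5: ŷ = 13.5 + 4·5 = 33.5; e = 34.5 − 33.5 = 1
x=6: ŷ = 13.5 + 4·6 = 37.5; e = 38.5 − 37.5 = 1
x=7: ŷ = 13.5 + 4·7 = 41.5; e = 41 − 41.5 = -0.5
|e| > 2: x=4 (|e|=2.5) → 1

1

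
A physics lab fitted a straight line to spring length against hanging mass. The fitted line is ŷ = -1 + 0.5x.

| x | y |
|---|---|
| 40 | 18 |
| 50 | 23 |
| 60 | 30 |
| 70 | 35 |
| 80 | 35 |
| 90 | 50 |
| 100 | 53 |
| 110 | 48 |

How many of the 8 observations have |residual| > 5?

2

x=40: ŷ = -1 + 0.5·40 = 19; r = 18 − 19 = -1
x=50: ŷ = -1 + 0.5·50 = 24; r = 23 − 24 = -1
x=60: ŷ = -1 + 0.5·60 = 29; r = 30 − 29 = 1
x=70: ŷ = -1 + 0.5·70 = 34; r = 35 − 34 = 1
x=80: ŷ = -1 + 0.5·80 = 39; r = 35 − 39 = -4
x=90: ŷ = -1 + 0.5·90 = 44; r = 50 − 44 = 6
x=100: ŷ = -1 + 0.5·100 = 49; r = 53 − 49 = 4
x=110: ŷ = -1 + 0.5·110 = 54; r = 48 − 54 = -6
|r| > 5: x=90 (|r|=6), x=110 (|r|=6) → 2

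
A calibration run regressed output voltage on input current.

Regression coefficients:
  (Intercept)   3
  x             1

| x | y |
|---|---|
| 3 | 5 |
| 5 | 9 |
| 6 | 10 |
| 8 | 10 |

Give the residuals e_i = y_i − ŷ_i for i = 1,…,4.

x=3: ŷ = 3 + 3 = 6; e = 5 − 6 = -1
x=5: ŷ = 3 + 5 = 8; e = 9 − 8 = 1
x=6: ŷ = 3 + 6 = 9; e = 10 − 9 = 1
x=8: ŷ = 3 + 8 = 11; e = 10 − 11 = -1

-1, 1, 1, -1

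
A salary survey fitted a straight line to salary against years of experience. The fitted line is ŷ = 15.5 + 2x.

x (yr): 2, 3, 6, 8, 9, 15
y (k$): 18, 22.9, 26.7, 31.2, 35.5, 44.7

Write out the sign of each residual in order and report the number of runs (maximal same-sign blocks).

x=2: ŷ = 15.5 + 2·2 = 19.5; r = 18 − 19.5 = -1.5
x=3: ŷ = 15.5 + 2·3 = 21.5; r = 22.9 − 21.5 = 1.4
x=6: ŷ = 15.5 + 2·6 = 27.5; r = 26.7 − 27.5 = -0.8
x=8: ŷ = 15.5 + 2·8 = 31.5; r = 31.2 − 31.5 = -0.3
x=9: ŷ = 15.5 + 2·9 = 33.5; r = 35.5 − 33.5 = 2
x=15: ŷ = 15.5 + 2·15 = 45.5; r = 44.7 − 45.5 = -0.8
Signs: − + − − + −
Runs: −×1, +×1, −×2, +×1, −×1 → 5

5 runs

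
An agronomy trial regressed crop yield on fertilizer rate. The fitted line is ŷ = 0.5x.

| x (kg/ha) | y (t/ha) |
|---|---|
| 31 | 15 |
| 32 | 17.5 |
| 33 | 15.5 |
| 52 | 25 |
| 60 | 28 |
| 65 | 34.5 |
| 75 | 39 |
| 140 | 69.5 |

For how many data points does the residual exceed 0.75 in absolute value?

x=31: ŷ = 0.5·31 = 15.5; e = 15 − 15.5 = -0.5
x=32: ŷ = 0.5·32 = 16; e = 17.5 − 16 = 1.5
x=33: ŷ = 0.5·33 = 16.5; e = 15.5 − 16.5 = -1
x=52: ŷ = 0.5·52 = 26; e = 25 − 26 = -1
x=60: ŷ = 0.5·60 = 30; e = 28 − 30 = -2
x=65: ŷ = 0.5·65 = 32.5; e = 34.5 − 32.5 = 2
x=75: ŷ = 0.5·75 = 37.5; e = 39 − 37.5 = 1.5
x=140: ŷ = 0.5·140 = 70; e = 69.5 − 70 = -0.5
|e| > 0.75: x=32 (|e|=1.5), x=33 (|e|=1), x=52 (|e|=1), x=60 (|e|=2), x=65 (|e|=2), x=75 (|e|=1.5) → 6

6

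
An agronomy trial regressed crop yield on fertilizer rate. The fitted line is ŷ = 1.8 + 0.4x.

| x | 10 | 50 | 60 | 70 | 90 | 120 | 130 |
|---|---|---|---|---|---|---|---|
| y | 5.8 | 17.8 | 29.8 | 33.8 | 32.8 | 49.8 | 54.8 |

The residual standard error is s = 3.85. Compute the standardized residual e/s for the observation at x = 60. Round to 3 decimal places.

ŷ = 1.8 + 0.4·60 = 25.8
e = 29.8 − 25.8 = 4
e/s = 4 / 3.85 = 1.039

1.039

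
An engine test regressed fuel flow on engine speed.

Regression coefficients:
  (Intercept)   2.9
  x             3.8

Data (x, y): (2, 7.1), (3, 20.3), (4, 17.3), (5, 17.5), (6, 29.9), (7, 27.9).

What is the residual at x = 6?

ŷ = 2.9 + 3.8·6 = 25.7
r = 29.9 − 25.7 = 4.2

r = 4.2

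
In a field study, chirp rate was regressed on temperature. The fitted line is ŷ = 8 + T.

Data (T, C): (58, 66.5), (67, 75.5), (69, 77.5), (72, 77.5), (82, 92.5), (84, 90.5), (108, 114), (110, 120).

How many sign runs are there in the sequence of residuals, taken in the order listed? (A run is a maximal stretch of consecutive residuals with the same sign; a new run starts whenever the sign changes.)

T=58: ŷ = 8 + 58 = 66; r = 66.5 − 66 = 0.5
T=67: ŷ = 8 + 67 = 75; r = 75.5 − 75 = 0.5
T=69: ŷ = 8 + 69 = 77; r = 77.5 − 77 = 0.5
T=72: ŷ = 8 + 72 = 80; r = 77.5 − 80 = -2.5
T=82: ŷ = 8 + 82 = 90; r = 92.5 − 90 = 2.5
T=84: ŷ = 8 + 84 = 92; r = 90.5 − 92 = -1.5
T=108: ŷ = 8 + 108 = 116; r = 114 − 116 = -2
T=110: ŷ = 8 + 110 = 118; r = 120 − 118 = 2
Signs: + + + − + − − +
Runs: +×3, −×1, +×1, −×2, +×1 → 5

5 runs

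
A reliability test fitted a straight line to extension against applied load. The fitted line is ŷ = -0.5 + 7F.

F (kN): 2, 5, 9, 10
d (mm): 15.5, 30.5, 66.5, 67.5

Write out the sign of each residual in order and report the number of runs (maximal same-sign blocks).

F=2: ŷ = -0.5 + 7·2 = 13.5; r = 15.5 − 13.5 = 2
F=5: ŷ = -0.5 + 7·5 = 34.5; r = 30.5 − 34.5 = -4
F=9: ŷ = -0.5 + 7·9 = 62.5; r = 66.5 − 62.5 = 4
F=10: ŷ = -0.5 + 7·10 = 69.5; r = 67.5 − 69.5 = -2
Signs: + − + −
Runs: +×1, −×1, +×1, −×1 → 4

4 runs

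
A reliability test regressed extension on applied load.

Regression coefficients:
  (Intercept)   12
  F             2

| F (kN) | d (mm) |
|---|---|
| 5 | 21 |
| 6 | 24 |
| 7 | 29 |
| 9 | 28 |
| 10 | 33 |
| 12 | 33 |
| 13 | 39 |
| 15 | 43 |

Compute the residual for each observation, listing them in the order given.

F=5: d̂ = 12 + 2·5 = 22; e = 21 − 22 = -1
F=6: d̂ = 12 + 2·6 = 24; e = 24 − 24 = 0
F=7: d̂ = 12 + 2·7 = 26; e = 29 − 26 = 3
F=9: d̂ = 12 + 2·9 = 30; e = 28 − 30 = -2
F=10: d̂ = 12 + 2·10 = 32; e = 33 − 32 = 1
F=12: d̂ = 12 + 2·12 = 36; e = 33 − 36 = -3
F=13: d̂ = 12 + 2·13 = 38; e = 39 − 38 = 1
F=15: d̂ = 12 + 2·15 = 42; e = 43 − 42 = 1

-1, 0, 3, -2, 1, -3, 1, 1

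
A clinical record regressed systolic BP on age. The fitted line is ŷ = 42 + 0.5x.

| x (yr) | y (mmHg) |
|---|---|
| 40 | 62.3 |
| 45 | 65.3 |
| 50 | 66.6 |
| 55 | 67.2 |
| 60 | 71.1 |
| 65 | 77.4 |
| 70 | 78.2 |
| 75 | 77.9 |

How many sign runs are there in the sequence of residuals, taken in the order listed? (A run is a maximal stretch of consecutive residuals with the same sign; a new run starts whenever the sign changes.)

x=40: ŷ = 42 + 0.5·40 = 62; e = 62.3 − 62 = 0.3
x=45: ŷ = 42 + 0.5·45 = 64.5; e = 65.3 − 64.5 = 0.8
x=50: ŷ = 42 + 0.5·50 = 67; e = 66.6 − 67 = -0.4
x=55: ŷ = 42 + 0.5·55 = 69.5; e = 67.2 − 69.5 = -2.3
x=60: ŷ = 42 + 0.5·60 = 72; e = 71.1 − 72 = -0.9
x=65: ŷ = 42 + 0.5·65 = 74.5; e = 77.4 − 74.5 = 2.9
x=70: ŷ = 42 + 0.5·70 = 77; e = 78.2 − 77 = 1.2
x=75: ŷ = 42 + 0.5·75 = 79.5; e = 77.9 − 79.5 = -1.6
Signs: + + − − − + + −
Runs: +×2, −×3, +×2, −×1 → 4

4 runs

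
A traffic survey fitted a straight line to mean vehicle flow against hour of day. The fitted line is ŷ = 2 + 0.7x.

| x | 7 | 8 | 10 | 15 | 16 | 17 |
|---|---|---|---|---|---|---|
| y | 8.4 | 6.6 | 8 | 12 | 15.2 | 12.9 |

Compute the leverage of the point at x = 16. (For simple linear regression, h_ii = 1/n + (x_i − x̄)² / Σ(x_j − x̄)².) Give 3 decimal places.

x̄ = (7 + 8 + 10 + 15 + 16 + 17)/6 = 12.1667
Σ(x − x̄)² = 26.6944 + 17.3611 + 4.69444 + 8.02778 + 14.6944 + 23.3611 = 94.8333
h = 1/6 + (3.83333)²/94.8333 = 0.166667 + 0.15495 = 0.322

h = 0.322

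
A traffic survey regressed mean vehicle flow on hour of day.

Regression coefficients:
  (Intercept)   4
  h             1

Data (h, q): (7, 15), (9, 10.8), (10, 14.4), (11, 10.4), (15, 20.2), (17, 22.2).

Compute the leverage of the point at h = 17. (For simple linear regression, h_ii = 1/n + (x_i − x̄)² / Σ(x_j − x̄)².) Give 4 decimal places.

h̄ = (7 + 9 + 10 + 11 + 15 + 17)/6 = 11.5
Σ(h − h̄)² = 20.25 + 6.25 + 2.25 + 0.25 + 12.25 + 30.25 = 71.5
h = 1/6 + (5.5)²/71.5 = 0.166667 + 0.423077 = 0.5897

h = 0.5897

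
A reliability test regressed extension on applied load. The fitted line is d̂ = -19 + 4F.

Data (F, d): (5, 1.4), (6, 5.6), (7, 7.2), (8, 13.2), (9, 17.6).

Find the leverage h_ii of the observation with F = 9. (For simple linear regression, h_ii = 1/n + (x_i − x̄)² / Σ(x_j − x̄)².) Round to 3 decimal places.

F̄ = (5 + 6 + 7 + 8 + 9)/5 = 7
Σ(F − F̄)² = 4 + 1 + 0 + 1 + 4 = 10
h = 1/5 + (2)²/10 = 0.2 + 0.4 = 0.600

h = 0.600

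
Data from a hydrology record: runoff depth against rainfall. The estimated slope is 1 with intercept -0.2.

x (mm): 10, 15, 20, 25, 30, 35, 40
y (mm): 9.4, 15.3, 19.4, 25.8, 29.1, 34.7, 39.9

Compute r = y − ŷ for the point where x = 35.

ŷ = -0.2 + 35 = 34.8
r = 34.7 − 34.8 = -0.1

r = -0.1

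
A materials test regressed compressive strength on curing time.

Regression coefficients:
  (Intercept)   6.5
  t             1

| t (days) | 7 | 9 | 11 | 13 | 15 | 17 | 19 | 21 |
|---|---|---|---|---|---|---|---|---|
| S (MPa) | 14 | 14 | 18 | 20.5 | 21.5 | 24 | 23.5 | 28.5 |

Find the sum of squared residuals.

t=7: Ŝ = 6.5 + 7 = 13.5; r = 14 − 13.5 = 0.5
t=9: Ŝ = 6.5 + 9 = 15.5; r = 14 − 15.5 = -1.5
t=11: Ŝ = 6.5 + 11 = 17.5; r = 18 − 17.5 = 0.5
t=13: Ŝ = 6.5 + 13 = 19.5; r = 20.5 − 19.5 = 1
t=15: Ŝ = 6.5 + 15 = 21.5; r = 21.5 − 21.5 = 0
t=17: Ŝ = 6.5 + 17 = 23.5; r = 24 − 23.5 = 0.5
t=19: Ŝ = 6.5 + 19 = 25.5; r = 23.5 − 25.5 = -2
t=21: Ŝ = 6.5 + 21 = 27.5; r = 28.5 − 27.5 = 1
SSE = 0.25 + 2.25 + 0.25 + 1 + 0 + 0.25 + 4 + 1 = 9

SSE = 9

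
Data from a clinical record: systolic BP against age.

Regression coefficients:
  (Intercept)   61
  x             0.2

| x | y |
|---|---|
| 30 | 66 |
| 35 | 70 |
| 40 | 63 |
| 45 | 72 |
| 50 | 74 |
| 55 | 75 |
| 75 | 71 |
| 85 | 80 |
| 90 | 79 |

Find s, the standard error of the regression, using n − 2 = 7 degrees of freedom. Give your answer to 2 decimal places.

s = 3.63

x=30: ŷ = 61 + 0.2·30 = 67; e = 66 − 67 = -1
x=35: ŷ = 61 + 0.2·35 = 68; e = 70 − 68 = 2
x=40: ŷ = 61 + 0.2·40 = 69; e = 63 − 69 = -6
x=45: ŷ = 61 + 0.2·45 = 70; e = 72 − 70 = 2
x=50: ŷ = 61 + 0.2·50 = 71; e = 74 − 71 = 3
x=55: ŷ = 61 + 0.2·55 = 72; e = 75 − 72 = 3
x=75: ŷ = 61 + 0.2·75 = 76; e = 71 − 76 = -5
x=85: ŷ = 61 + 0.2·85 = 78; e = 80 − 78 = 2
x=90: ŷ = 61 + 0.2·90 = 79; e = 79 − 79 = 0
SSE = 1 + 4 + 36 + 4 + 9 + 9 + 25 + 4 + 0 = 92
s = √(92/7) = √13.1429 ≈ 3.63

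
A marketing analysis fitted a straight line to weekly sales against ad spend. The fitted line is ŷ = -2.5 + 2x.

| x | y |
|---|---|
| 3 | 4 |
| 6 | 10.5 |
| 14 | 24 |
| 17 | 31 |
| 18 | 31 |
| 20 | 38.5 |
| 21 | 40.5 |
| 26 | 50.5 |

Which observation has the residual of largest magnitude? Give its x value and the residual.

x=3: ŷ = -2.5 + 2·3 = 3.5; e = 4 − 3.5 = 0.5
x=6: ŷ = -2.5 + 2·6 = 9.5; e = 10.5 − 9.5 = 1
x=14: ŷ = -2.5 + 2·14 = 25.5; e = 24 − 25.5 = -1.5
x=17: ŷ = -2.5 + 2·17 = 31.5; e = 31 − 31.5 = -0.5
x=18: ŷ = -2.5 + 2·18 = 33.5; e = 31 − 33.5 = -2.5
x=20: ŷ = -2.5 + 2·20 = 37.5; e = 38.5 − 37.5 = 1
x=21: ŷ = -2.5 + 2·21 = 39.5; e = 40.5 − 39.5 = 1
x=26: ŷ = -2.5 + 2·26 = 49.5; e = 50.5 − 49.5 = 1
Largest |e| is 2.5 at x = 18, residual -2.5.

x = 18, e = -2.5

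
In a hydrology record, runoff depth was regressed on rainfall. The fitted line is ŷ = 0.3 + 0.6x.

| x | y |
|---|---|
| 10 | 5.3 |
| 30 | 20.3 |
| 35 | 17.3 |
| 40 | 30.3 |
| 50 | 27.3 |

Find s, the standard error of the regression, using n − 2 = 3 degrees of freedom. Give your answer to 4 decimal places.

x=10: ŷ = 0.3 + 0.6·10 = 6.3; e = 5.3 − 6.3 = -1
x=30: ŷ = 0.3 + 0.6·30 = 18.3; e = 20.3 − 18.3 = 2
x=35: ŷ = 0.3 + 0.6·35 = 21.3; e = 17.3 − 21.3 = -4
x=40: ŷ = 0.3 + 0.6·40 = 24.3; e = 30.3 − 24.3 = 6
x=50: ŷ = 0.3 + 0.6·50 = 30.3; e = 27.3 − 30.3 = -3
SSE = 1 + 4 + 16 + 36 + 9 = 66
s = √(66/3) = √22 ≈ 4.6904

s = 4.6904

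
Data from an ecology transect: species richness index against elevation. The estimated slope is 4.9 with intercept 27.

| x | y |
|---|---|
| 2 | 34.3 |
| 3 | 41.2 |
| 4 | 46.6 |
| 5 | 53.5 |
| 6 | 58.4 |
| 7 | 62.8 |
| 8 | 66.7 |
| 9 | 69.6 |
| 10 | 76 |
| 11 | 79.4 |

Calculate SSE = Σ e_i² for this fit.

SSE = 21.5

x=2: ŷ = 27 + 4.9·2 = 36.8; e = 34.3 − 36.8 = -2.5
x=3: ŷ = 27 + 4.9·3 = 41.7; e = 41.2 − 41.7 = -0.5
x=4: ŷ = 27 + 4.9·4 = 46.6; e = 46.6 − 46.6 = 0
x=5: ŷ = 27 + 4.9·5 = 51.5; e = 53.5 − 51.5 = 2
x=6: ŷ = 27 + 4.9·6 = 56.4; e = 58.4 − 56.4 = 2
x=7: ŷ = 27 + 4.9·7 = 61.3; e = 62.8 − 61.3 = 1.5
x=8: ŷ = 27 + 4.9·8 = 66.2; e = 66.7 − 66.2 = 0.5
x=9: ŷ = 27 + 4.9·9 = 71.1; e = 69.6 − 71.1 = -1.5
x=10: ŷ = 27 + 4.9·10 = 76; e = 76 − 76 = 0
x=11: ŷ = 27 + 4.9·11 = 80.9; e = 79.4 − 80.9 = -1.5
SSE = 6.25 + 0.25 + 0 + 4 + 4 + 2.25 + 0.25 + 2.25 + 0 + 2.25 = 21.5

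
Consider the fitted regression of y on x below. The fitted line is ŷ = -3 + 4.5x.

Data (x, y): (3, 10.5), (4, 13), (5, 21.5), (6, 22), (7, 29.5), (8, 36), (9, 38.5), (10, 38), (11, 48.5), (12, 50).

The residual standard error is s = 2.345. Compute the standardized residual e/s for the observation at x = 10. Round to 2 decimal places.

-1.71

ŷ = -3 + 4.5·10 = 42
e = 38 − 42 = -4
e/s = -4 / 2.345 = -1.71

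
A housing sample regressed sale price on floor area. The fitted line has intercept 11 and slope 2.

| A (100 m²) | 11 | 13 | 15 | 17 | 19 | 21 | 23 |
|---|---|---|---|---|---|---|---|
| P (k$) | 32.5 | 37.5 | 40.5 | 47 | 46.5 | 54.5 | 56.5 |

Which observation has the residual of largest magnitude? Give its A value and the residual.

A=11: ŷ = 11 + 2·11 = 33; r = 32.5 − 33 = -0.5
A=13: ŷ = 11 + 2·13 = 37; r = 37.5 − 37 = 0.5
A=15: ŷ = 11 + 2·15 = 41; r = 40.5 − 41 = -0.5
A=17: ŷ = 11 + 2·17 = 45; r = 47 − 45 = 2
A=19: ŷ = 11 + 2·19 = 49; r = 46.5 − 49 = -2.5
A=21: ŷ = 11 + 2·21 = 53; r = 54.5 − 53 = 1.5
A=23: ŷ = 11 + 2·23 = 57; r = 56.5 − 57 = -0.5
Largest |r| is 2.5 at A = 19, residual -2.5.

A = 19, r = -2.5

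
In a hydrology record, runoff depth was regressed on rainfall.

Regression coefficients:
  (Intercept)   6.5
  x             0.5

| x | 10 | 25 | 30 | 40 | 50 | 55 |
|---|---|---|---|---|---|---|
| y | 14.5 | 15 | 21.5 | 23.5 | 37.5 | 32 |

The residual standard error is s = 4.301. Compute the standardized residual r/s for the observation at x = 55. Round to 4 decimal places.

-0.4650

ŷ = 6.5 + 0.5·55 = 34
r = 32 − 34 = -2
r/s = -2 / 4.301 = -0.4650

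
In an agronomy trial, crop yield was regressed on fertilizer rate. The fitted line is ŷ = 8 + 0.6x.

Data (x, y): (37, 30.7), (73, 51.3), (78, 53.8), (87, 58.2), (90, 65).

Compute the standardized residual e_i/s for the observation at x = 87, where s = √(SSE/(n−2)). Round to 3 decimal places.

-0.910

x=37: ŷ = 8 + 0.6·37 = 30.2; e = 30.7 − 30.2 = 0.5
x=73: ŷ = 8 + 0.6·73 = 51.8; e = 51.3 − 51.8 = -0.5
x=78: ŷ = 8 + 0.6·78 = 54.8; e = 53.8 − 54.8 = -1
x=87: ŷ = 8 + 0.6·87 = 60.2; e = 58.2 − 60.2 = -2
x=90: ŷ = 8 + 0.6·90 = 62; e = 65 − 62 = 3
SSE = 0.25 + 0.25 + 1 + 4 + 9 = 14.5
s = √(14.5/3) = 2.19848
e/s = -2 / 2.19848 = -0.910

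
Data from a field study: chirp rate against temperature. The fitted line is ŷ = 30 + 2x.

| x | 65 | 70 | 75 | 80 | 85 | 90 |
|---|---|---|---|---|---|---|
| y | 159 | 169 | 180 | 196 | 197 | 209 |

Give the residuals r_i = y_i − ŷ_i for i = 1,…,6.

x=65: ŷ = 30 + 2·65 = 160; r = 159 − 160 = -1
x=70: ŷ = 30 + 2·70 = 170; r = 169 − 170 = -1
x=75: ŷ = 30 + 2·75 = 180; r = 180 − 180 = 0
x=80: ŷ = 30 + 2·80 = 190; r = 196 − 190 = 6
x=85: ŷ = 30 + 2·85 = 200; r = 197 − 200 = -3
x=90: ŷ = 30 + 2·90 = 210; r = 209 − 210 = -1

-1, -1, 0, 6, -3, -1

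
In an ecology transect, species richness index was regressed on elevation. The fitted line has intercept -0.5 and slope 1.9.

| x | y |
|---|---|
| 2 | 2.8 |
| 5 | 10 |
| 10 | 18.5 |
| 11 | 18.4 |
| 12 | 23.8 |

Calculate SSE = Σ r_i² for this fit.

SSE = 7.5

x=2: ŷ = -0.5 + 1.9·2 = 3.3; r = 2.8 − 3.3 = -0.5
x=5: ŷ = -0.5 + 1.9·5 = 9; r = 10 − 9 = 1
x=10: ŷ = -0.5 + 1.9·10 = 18.5; r = 18.5 − 18.5 = 0
x=11: ŷ = -0.5 + 1.9·11 = 20.4; r = 18.4 − 20.4 = -2
x=12: ŷ = -0.5 + 1.9·12 = 22.3; r = 23.8 − 22.3 = 1.5
SSE = 0.25 + 1 + 0 + 4 + 2.25 = 7.5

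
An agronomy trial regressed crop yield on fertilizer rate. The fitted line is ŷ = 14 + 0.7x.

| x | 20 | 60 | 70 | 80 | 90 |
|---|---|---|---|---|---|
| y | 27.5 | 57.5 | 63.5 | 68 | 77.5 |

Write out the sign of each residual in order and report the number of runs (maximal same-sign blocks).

4 runs

x=20: ŷ = 14 + 0.7·20 = 28; r = 27.5 − 28 = -0.5
x=60: ŷ = 14 + 0.7·60 = 56; r = 57.5 − 56 = 1.5
x=70: ŷ = 14 + 0.7·70 = 63; r = 63.5 − 63 = 0.5
x=80: ŷ = 14 + 0.7·80 = 70; r = 68 − 70 = -2
x=90: ŷ = 14 + 0.7·90 = 77; r = 77.5 − 77 = 0.5
Signs: − + + − +
Runs: −×1, +×2, −×1, +×1 → 4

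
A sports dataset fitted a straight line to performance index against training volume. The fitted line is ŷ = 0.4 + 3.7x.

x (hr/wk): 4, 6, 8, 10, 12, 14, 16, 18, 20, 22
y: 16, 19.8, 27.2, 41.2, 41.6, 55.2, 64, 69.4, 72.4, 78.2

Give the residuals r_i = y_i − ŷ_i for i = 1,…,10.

0.8, -2.8, -2.8, 3.8, -3.2, 3, 4.4, 2.4, -2, -3.6

x=4: ŷ = 0.4 + 3.7·4 = 15.2; r = 16 − 15.2 = 0.8
x=6: ŷ = 0.4 + 3.7·6 = 22.6; r = 19.8 − 22.6 = -2.8
x=8: ŷ = 0.4 + 3.7·8 = 30; r = 27.2 − 30 = -2.8
x=10: ŷ = 0.4 + 3.7·10 = 37.4; r = 41.2 − 37.4 = 3.8
x=12: ŷ = 0.4 + 3.7·12 = 44.8; r = 41.6 − 44.8 = -3.2
x=14: ŷ = 0.4 + 3.7·14 = 52.2; r = 55.2 − 52.2 = 3
x=16: ŷ = 0.4 + 3.7·16 = 59.6; r = 64 − 59.6 = 4.4
x=18: ŷ = 0.4 + 3.7·18 = 67; r = 69.4 − 67 = 2.4
x=20: ŷ = 0.4 + 3.7·20 = 74.4; r = 72.4 − 74.4 = -2
x=22: ŷ = 0.4 + 3.7·22 = 81.8; r = 78.2 − 81.8 = -3.6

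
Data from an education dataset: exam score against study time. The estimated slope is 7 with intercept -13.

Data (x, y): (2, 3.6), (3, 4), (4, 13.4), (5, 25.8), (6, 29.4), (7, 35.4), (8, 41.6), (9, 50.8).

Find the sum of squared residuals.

x=2: ŷ = -13 + 7·2 = 1; e = 3.6 − 1 = 2.6
x=3: ŷ = -13 + 7·3 = 8; e = 4 − 8 = -4
x=4: ŷ = -13 + 7·4 = 15; e = 13.4 − 15 = -1.6
x=5: ŷ = -13 + 7·5 = 22; e = 25.8 − 22 = 3.8
x=6: ŷ = -13 + 7·6 = 29; e = 29.4 − 29 = 0.4
x=7: ŷ = -13 + 7·7 = 36; e = 35.4 − 36 = -0.6
x=8: ŷ = -13 + 7·8 = 43; e = 41.6 − 43 = -1.4
x=9: ŷ = -13 + 7·9 = 50; e = 50.8 − 50 = 0.8
SSE = 6.76 + 16 + 2.56 + 14.44 + 0.16 + 0.36 + 1.96 + 0.64 = 42.88

SSE = 42.88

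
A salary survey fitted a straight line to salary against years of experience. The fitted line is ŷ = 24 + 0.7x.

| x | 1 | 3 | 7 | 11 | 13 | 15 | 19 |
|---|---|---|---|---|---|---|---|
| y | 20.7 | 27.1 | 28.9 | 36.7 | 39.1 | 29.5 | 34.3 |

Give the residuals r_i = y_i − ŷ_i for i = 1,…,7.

-4, 1, 0, 5, 6, -5, -3

x=1: ŷ = 24 + 0.7·1 = 24.7; r = 20.7 − 24.7 = -4
x=3: ŷ = 24 + 0.7·3 = 26.1; r = 27.1 − 26.1 = 1
x=7: ŷ = 24 + 0.7·7 = 28.9; r = 28.9 − 28.9 = 0
x=11: ŷ = 24 + 0.7·11 = 31.7; r = 36.7 − 31.7 = 5
x=13: ŷ = 24 + 0.7·13 = 33.1; r = 39.1 − 33.1 = 6
x=15: ŷ = 24 + 0.7·15 = 34.5; r = 29.5 − 34.5 = -5
x=19: ŷ = 24 + 0.7·19 = 37.3; r = 34.3 − 37.3 = -3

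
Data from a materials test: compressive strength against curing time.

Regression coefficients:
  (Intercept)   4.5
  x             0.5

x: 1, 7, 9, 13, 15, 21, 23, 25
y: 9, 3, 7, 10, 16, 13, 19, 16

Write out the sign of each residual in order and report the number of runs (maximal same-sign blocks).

x=1: ŷ = 4.5 + 0.5·1 = 5; r = 9 − 5 = 4
x=7: ŷ = 4.5 + 0.5·7 = 8; r = 3 − 8 = -5
x=9: ŷ = 4.5 + 0.5·9 = 9; r = 7 − 9 = -2
x=13: ŷ = 4.5 + 0.5·13 = 11; r = 10 − 11 = -1
x=15: ŷ = 4.5 + 0.5·15 = 12; r = 16 − 12 = 4
x=21: ŷ = 4.5 + 0.5·21 = 15; r = 13 − 15 = -2
x=23: ŷ = 4.5 + 0.5·23 = 16; r = 19 − 16 = 3
x=25: ŷ = 4.5 + 0.5·25 = 17; r = 16 − 17 = -1
Signs: + − − − + − + −
Runs: +×1, −×3, +×1, −×1, +×1, −×1 → 6

6 runs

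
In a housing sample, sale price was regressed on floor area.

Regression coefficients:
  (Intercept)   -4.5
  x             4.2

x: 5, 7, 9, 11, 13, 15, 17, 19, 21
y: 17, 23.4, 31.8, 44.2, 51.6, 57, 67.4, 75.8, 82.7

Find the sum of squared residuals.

x=5: ŷ = -4.5 + 4.2·5 = 16.5; r = 17 − 16.5 = 0.5
x=7: ŷ = -4.5 + 4.2·7 = 24.9; r = 23.4 − 24.9 = -1.5
x=9: ŷ = -4.5 + 4.2·9 = 33.3; r = 31.8 − 33.3 = -1.5
x=11: ŷ = -4.5 + 4.2·11 = 41.7; r = 44.2 − 41.7 = 2.5
x=13: ŷ = -4.5 + 4.2·13 = 50.1; r = 51.6 − 50.1 = 1.5
x=15: ŷ = -4.5 + 4.2·15 = 58.5; r = 57 − 58.5 = -1.5
x=17: ŷ = -4.5 + 4.2·17 = 66.9; r = 67.4 − 66.9 = 0.5
x=19: ŷ = -4.5 + 4.2·19 = 75.3; r = 75.8 − 75.3 = 0.5
x=21: ŷ = -4.5 + 4.2·21 = 83.7; r = 82.7 − 83.7 = -1
SSE = 0.25 + 2.25 + 2.25 + 6.25 + 2.25 + 2.25 + 0.25 + 0.25 + 1 = 17

SSE = 17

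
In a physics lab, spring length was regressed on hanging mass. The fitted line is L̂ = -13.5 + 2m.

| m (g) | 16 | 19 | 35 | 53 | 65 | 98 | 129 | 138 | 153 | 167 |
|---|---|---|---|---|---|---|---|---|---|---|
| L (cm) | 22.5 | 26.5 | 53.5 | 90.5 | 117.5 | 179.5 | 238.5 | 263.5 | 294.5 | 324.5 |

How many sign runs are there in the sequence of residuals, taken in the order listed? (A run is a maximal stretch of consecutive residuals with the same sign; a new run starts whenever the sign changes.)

m=16: L̂ = -13.5 + 2·16 = 18.5; e = 22.5 − 18.5 = 4
m=19: L̂ = -13.5 + 2·19 = 24.5; e = 26.5 − 24.5 = 2
m=35: L̂ = -13.5 + 2·35 = 56.5; e = 53.5 − 56.5 = -3
m=53: L̂ = -13.5 + 2·53 = 92.5; e = 90.5 − 92.5 = -2
m=65: L̂ = -13.5 + 2·65 = 116.5; e = 117.5 − 116.5 = 1
m=98: L̂ = -13.5 + 2·98 = 182.5; e = 179.5 − 182.5 = -3
m=129: L̂ = -13.5 + 2·129 = 244.5; e = 238.5 − 244.5 = -6
m=138: L̂ = -13.5 + 2·138 = 262.5; e = 263.5 − 262.5 = 1
m=153: L̂ = -13.5 + 2·153 = 292.5; e = 294.5 − 292.5 = 2
m=167: L̂ = -13.5 + 2·167 = 320.5; e = 324.5 − 320.5 = 4
Signs: + + − − + − − + + +
Runs: +×2, −×2, +×1, −×2, +×3 → 5

5 runs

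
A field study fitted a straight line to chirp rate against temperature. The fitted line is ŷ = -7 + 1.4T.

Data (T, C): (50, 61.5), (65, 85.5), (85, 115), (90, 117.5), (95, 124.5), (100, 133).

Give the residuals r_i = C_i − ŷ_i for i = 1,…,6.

-1.5, 1.5, 3, -1.5, -1.5, 0

T=50: ŷ = -7 + 1.4·50 = 63; r = 61.5 − 63 = -1.5
T=65: ŷ = -7 + 1.4·65 = 84; r = 85.5 − 84 = 1.5
T=85: ŷ = -7 + 1.4·85 = 112; r = 115 − 112 = 3
T=90: ŷ = -7 + 1.4·90 = 119; r = 117.5 − 119 = -1.5
T=95: ŷ = -7 + 1.4·95 = 126; r = 124.5 − 126 = -1.5
T=100: ŷ = -7 + 1.4·100 = 133; r = 133 − 133 = 0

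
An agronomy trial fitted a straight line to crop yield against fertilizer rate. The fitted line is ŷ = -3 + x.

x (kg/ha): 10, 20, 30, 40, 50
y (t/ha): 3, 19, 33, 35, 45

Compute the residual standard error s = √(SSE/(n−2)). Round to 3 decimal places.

x=10: ŷ = -3 + 10 = 7; e = 3 − 7 = -4
x=20: ŷ = -3 + 20 = 17; e = 19 − 17 = 2
x=30: ŷ = -3 + 30 = 27; e = 33 − 27 = 6
x=40: ŷ = -3 + 40 = 37; e = 35 − 37 = -2
x=50: ŷ = -3 + 50 = 47; e = 45 − 47 = -2
SSE = 16 + 4 + 36 + 4 + 4 = 64
s = √(64/3) = √21.3333 ≈ 4.619

s = 4.619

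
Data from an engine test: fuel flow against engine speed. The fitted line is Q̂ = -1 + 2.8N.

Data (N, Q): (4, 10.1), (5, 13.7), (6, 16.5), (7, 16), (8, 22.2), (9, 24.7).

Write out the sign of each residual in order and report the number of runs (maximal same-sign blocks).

4 runs

N=4: Q̂ = -1 + 2.8·4 = 10.2; e = 10.1 − 10.2 = -0.1
N=5: Q̂ = -1 + 2.8·5 = 13; e = 13.7 − 13 = 0.7
N=6: Q̂ = -1 + 2.8·6 = 15.8; e = 16.5 − 15.8 = 0.7
N=7: Q̂ = -1 + 2.8·7 = 18.6; e = 16 − 18.6 = -2.6
N=8: Q̂ = -1 + 2.8·8 = 21.4; e = 22.2 − 21.4 = 0.8
N=9: Q̂ = -1 + 2.8·9 = 24.2; e = 24.7 − 24.2 = 0.5
Signs: − + + − + +
Runs: −×1, +×2, −×1, +×2 → 4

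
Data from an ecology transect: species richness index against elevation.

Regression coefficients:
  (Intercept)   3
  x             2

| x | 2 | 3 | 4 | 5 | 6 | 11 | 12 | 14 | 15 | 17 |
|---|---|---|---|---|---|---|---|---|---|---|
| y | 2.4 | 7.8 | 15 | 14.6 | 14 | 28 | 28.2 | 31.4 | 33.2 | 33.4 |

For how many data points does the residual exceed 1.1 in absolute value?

x=2: ŷ = 3 + 2·2 = 7; r = 2.4 − 7 = -4.6
x=3: ŷ = 3 + 2·3 = 9; r = 7.8 − 9 = -1.2
x=4: ŷ = 3 + 2·4 = 11; r = 15 − 11 = 4
x=5: ŷ = 3 + 2·5 = 13; r = 14.6 − 13 = 1.6
x=6: ŷ = 3 + 2·6 = 15; r = 14 − 15 = -1
x=11: ŷ = 3 + 2·11 = 25; r = 28 − 25 = 3
x=12: ŷ = 3 + 2·12 = 27; r = 28.2 − 27 = 1.2
x=14: ŷ = 3 + 2·14 = 31; r = 31.4 − 31 = 0.4
x=15: ŷ = 3 + 2·15 = 33; r = 33.2 − 33 = 0.2
x=17: ŷ = 3 + 2·17 = 37; r = 33.4 − 37 = -3.6
|r| > 1.1: x=2 (|r|=4.6), x=3 (|r|=1.2), x=4 (|r|=4), x=5 (|r|=1.6), x=11 (|r|=3), x=12 (|r|=1.2), x=17 (|r|=3.6) → 7

7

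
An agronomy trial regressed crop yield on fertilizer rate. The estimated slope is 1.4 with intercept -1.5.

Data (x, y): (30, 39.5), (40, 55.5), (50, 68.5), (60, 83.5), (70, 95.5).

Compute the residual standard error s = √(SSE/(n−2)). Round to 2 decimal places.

x=30: ŷ = -1.5 + 1.4·30 = 40.5; r = 39.5 − 40.5 = -1
x=40: ŷ = -1.5 + 1.4·40 = 54.5; r = 55.5 − 54.5 = 1
x=50: ŷ = -1.5 + 1.4·50 = 68.5; r = 68.5 − 68.5 = 0
x=60: ŷ = -1.5 + 1.4·60 = 82.5; r = 83.5 − 82.5 = 1
x=70: ŷ = -1.5 + 1.4·70 = 96.5; r = 95.5 − 96.5 = -1
SSE = 1 + 1 + 0 + 1 + 1 = 4
s = √(4/3) = √1.33333 ≈ 1.15

s = 1.15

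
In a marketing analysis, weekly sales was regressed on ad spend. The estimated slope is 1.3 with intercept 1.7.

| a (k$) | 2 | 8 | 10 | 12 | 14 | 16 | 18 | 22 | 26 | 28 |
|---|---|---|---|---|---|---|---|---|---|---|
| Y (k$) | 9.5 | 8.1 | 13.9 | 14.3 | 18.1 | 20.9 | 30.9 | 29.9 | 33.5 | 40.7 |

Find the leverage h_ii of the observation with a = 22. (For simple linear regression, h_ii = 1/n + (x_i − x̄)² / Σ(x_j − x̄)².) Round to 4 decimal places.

h = 0.1684

ā = (2 + 8 + 10 + 12 + 14 + 16 + 18 + 22 + 26 + 28)/10 = 15.6
Σ(a − ā)² = 184.96 + 57.76 + 31.36 + 12.96 + 2.56 + 0.16 + 5.76 + 40.96 + 108.16 + 153.76 = 598.4
h = 1/10 + (6.4)²/598.4 = 0.1 + 0.0684492 = 0.1684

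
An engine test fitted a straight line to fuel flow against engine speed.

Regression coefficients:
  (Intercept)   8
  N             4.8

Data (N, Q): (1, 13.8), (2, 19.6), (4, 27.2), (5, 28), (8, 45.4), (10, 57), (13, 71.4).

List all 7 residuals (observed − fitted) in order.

1, 2, 0, -4, -1, 1, 1

N=1: ŷ = 8 + 4.8·1 = 12.8; r = 13.8 − 12.8 = 1
N=2: ŷ = 8 + 4.8·2 = 17.6; r = 19.6 − 17.6 = 2
N=4: ŷ = 8 + 4.8·4 = 27.2; r = 27.2 − 27.2 = 0
N=5: ŷ = 8 + 4.8·5 = 32; r = 28 − 32 = -4
N=8: ŷ = 8 + 4.8·8 = 46.4; r = 45.4 − 46.4 = -1
N=10: ŷ = 8 + 4.8·10 = 56; r = 57 − 56 = 1
N=13: ŷ = 8 + 4.8·13 = 70.4; r = 71.4 − 70.4 = 1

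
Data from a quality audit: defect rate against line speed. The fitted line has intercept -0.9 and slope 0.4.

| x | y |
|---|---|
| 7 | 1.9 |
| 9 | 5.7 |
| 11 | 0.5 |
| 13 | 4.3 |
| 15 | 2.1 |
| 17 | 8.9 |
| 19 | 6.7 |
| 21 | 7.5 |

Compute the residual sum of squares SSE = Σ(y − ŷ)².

x=7: ŷ = -0.9 + 0.4·7 = 1.9; r = 1.9 − 1.9 = 0
x=9: ŷ = -0.9 + 0.4·9 = 2.7; r = 5.7 − 2.7 = 3
x=11: ŷ = -0.9 + 0.4·11 = 3.5; r = 0.5 − 3.5 = -3
x=13: ŷ = -0.9 + 0.4·13 = 4.3; r = 4.3 − 4.3 = 0
x=15: ŷ = -0.9 + 0.4·15 = 5.1; r = 2.1 − 5.1 = -3
x=17: ŷ = -0.9 + 0.4·17 = 5.9; r = 8.9 − 5.9 = 3
x=19: ŷ = -0.9 + 0.4·19 = 6.7; r = 6.7 − 6.7 = 0
x=21: ŷ = -0.9 + 0.4·21 = 7.5; r = 7.5 − 7.5 = 0
SSE = 0 + 9 + 9 + 0 + 9 + 9 + 0 + 0 = 36

SSE = 36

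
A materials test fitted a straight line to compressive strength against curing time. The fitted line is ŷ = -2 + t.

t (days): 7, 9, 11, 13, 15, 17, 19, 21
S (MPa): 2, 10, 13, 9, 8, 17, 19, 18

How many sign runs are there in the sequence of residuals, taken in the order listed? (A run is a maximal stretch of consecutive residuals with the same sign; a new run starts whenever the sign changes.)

5 runs

t=7: ŷ = -2 + 7 = 5; e = 2 − 5 = -3
t=9: ŷ = -2 + 9 = 7; e = 10 − 7 = 3
t=11: ŷ = -2 + 11 = 9; e = 13 − 9 = 4
t=13: ŷ = -2 + 13 = 11; e = 9 − 11 = -2
t=15: ŷ = -2 + 15 = 13; e = 8 − 13 = -5
t=17: ŷ = -2 + 17 = 15; e = 17 − 15 = 2
t=19: ŷ = -2 + 19 = 17; e = 19 − 17 = 2
t=21: ŷ = -2 + 21 = 19; e = 18 − 19 = -1
Signs: − + + − − + + −
Runs: −×1, +×2, −×2, +×2, −×1 → 5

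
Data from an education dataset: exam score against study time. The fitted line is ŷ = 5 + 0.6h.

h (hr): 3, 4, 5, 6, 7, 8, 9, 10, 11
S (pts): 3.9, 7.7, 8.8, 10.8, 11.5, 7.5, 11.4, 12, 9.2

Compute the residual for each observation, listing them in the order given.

h=3: ŷ = 5 + 0.6·3 = 6.8; e = 3.9 − 6.8 = -2.9
h=4: ŷ = 5 + 0.6·4 = 7.4; e = 7.7 − 7.4 = 0.3
h=5: ŷ = 5 + 0.6·5 = 8; e = 8.8 − 8 = 0.8
h=6: ŷ = 5 + 0.6·6 = 8.6; e = 10.8 − 8.6 = 2.2
h=7: ŷ = 5 + 0.6·7 = 9.2; e = 11.5 − 9.2 = 2.3
h=8: ŷ = 5 + 0.6·8 = 9.8; e = 7.5 − 9.8 = -2.3
h=9: ŷ = 5 + 0.6·9 = 10.4; e = 11.4 − 10.4 = 1
h=10: ŷ = 5 + 0.6·10 = 11; e = 12 − 11 = 1
h=11: ŷ = 5 + 0.6·11 = 11.6; e = 9.2 − 11.6 = -2.4

-2.9, 0.3, 0.8, 2.2, 2.3, -2.3, 1, 1, -2.4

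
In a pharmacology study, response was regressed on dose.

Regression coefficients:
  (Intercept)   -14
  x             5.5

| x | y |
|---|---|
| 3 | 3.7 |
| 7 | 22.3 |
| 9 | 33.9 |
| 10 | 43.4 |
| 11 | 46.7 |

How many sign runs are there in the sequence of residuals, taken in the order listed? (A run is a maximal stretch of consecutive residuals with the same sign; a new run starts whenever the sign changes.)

x=3: ŷ = -14 + 5.5·3 = 2.5; r = 3.7 − 2.5 = 1.2
x=7: ŷ = -14 + 5.5·7 = 24.5; r = 22.3 − 24.5 = -2.2
x=9: ŷ = -14 + 5.5·9 = 35.5; r = 33.9 − 35.5 = -1.6
x=10: ŷ = -14 + 5.5·10 = 41; r = 43.4 − 41 = 2.4
x=11: ŷ = -14 + 5.5·11 = 46.5; r = 46.7 − 46.5 = 0.2
Signs: + − − + +
Runs: +×1, −×2, +×2 → 3

3 runs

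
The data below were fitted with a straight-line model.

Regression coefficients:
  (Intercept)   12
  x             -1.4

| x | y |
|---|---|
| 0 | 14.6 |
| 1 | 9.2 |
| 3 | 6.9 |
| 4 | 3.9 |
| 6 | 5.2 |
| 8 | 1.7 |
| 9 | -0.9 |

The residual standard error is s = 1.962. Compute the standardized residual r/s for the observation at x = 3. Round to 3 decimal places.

-0.459

ŷ = 12 − 1.4·3 = 7.8
r = 6.9 − 7.8 = -0.9
r/s = -0.9 / 1.962 = -0.459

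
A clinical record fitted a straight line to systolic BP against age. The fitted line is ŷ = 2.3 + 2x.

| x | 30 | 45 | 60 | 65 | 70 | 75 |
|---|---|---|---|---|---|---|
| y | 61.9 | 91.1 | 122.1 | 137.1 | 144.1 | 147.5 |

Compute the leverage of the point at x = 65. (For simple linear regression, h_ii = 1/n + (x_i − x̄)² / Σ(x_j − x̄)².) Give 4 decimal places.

x̄ = (30 + 45 + 60 + 65 + 70 + 75)/6 = 57.5
Σ(x − x̄)² = 756.25 + 156.25 + 6.25 + 56.25 + 156.25 + 306.25 = 1437.5
h = 1/6 + (7.5)²/1437.5 = 0.166667 + 0.0391304 = 0.2058

h = 0.2058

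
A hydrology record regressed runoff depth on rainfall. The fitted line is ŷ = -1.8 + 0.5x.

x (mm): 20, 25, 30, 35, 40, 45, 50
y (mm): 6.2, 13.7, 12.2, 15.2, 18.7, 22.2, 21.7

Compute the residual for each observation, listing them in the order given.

x=20: ŷ = -1.8 + 0.5·20 = 8.2; e = 6.2 − 8.2 = -2
x=25: ŷ = -1.8 + 0.5·25 = 10.7; e = 13.7 − 10.7 = 3
x=30: ŷ = -1.8 + 0.5·30 = 13.2; e = 12.2 − 13.2 = -1
x=35: ŷ = -1.8 + 0.5·35 = 15.7; e = 15.2 − 15.7 = -0.5
x=40: ŷ = -1.8 + 0.5·40 = 18.2; e = 18.7 − 18.2 = 0.5
x=45: ŷ = -1.8 + 0.5·45 = 20.7; e = 22.2 − 20.7 = 1.5
x=50: ŷ = -1.8 + 0.5·50 = 23.2; e = 21.7 − 23.2 = -1.5

-2, 3, -1, -0.5, 0.5, 1.5, -1.5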